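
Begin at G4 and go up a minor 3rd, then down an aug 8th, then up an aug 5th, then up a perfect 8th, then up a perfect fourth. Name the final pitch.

Bb5

G4 up a minor third → Bb4 (3 semitones).
Bb4 down an augmented octave → Bbb3 (13 semitones).
Up an augmented fifth from Bbb3: F4 (8 semitones up).
A perfect octave up from F4 is F5.
F5 up a perfect fourth → Bb5 (5 semitones).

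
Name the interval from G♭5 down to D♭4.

P11

Descending from Gb5 to Db4 is the same interval as ascending Db4 to Gb5.
D to G spans four letter names (D-E-F-G), plus an octave, so the interval is some kind of eleventh.
Counting semitones, Db4→Gb5 is 17, which is the perfect eleventh.
(Equivalently, a compound perfect fourth: a perfect fourth plus an octave.)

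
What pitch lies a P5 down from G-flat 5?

The fifth takes the letter from G down to C.
A perfect fifth is 7 semitones; 7 semitones down from Gb5 gives Cb5.

C-flat 5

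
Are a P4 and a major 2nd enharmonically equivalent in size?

5 semitones (perfect fourth) vs 2 semitones (major second): not equal.

No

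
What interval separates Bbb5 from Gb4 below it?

minor 10th

Descending from Bbb5 to Gb4 is the same interval as ascending Gb4 to Bbb5.
G to B spans three letter names (G-A-B), plus an octave: a tenth.
Gb4 to Bbb5 is 15 semitones, a half step short of the major tenth (16), so this is minor.
(Equivalently, a compound minor third: a minor third plus an octave.)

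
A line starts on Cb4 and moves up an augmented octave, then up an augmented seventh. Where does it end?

An augmented octave up from Cb4 is C5.
Up an augmented seventh from C5: B#5 (12 semitones up).

B#5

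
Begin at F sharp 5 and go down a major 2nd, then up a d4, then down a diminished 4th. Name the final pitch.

E 5

A major second down from F#5 is E5.
E5 up a diminished fourth → Ab5 (4 semitones).
Ab5 down a diminished fourth → E5 (4 semitones).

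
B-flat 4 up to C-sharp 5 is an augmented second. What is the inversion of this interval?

diminished seventh

The rule of nine gives the new number: 9 − 2 = 7, so a second becomes a seventh.
Quality inverts too: augmented becomes diminished. That makes the inversion a diminished seventh.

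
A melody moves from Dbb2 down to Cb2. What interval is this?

Descending from Dbb2 to Cb2 is the same interval as ascending Cb2 to Dbb2.
C to D spans two letter names (C-D) — that makes it a second of some quality.
At 1 semitone, Cb2→Dbb2 falls one short of a major second: minor.

m2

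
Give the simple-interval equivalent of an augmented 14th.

Each octave removed subtracts seven from the number: 14 − 7 = 7.
So an augmented fourteenth is an octave plus an augmented seventh. The quality is unchanged.

A7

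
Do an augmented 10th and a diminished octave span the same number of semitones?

An augmented tenth spans 17 semitones; a diminished octave spans 11 semitones. They differ by 6.

No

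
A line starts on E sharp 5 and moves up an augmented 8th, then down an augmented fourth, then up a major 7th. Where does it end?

An augmented octave up from E#5 is E##6.
E##6 down an augmented fourth → B#5 (6 semitones).
A major seventh up from B#5 is A##6.

A double-sharp 6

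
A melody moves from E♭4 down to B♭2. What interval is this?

Descending from Eb4 to Bb2 is the same interval as ascending Bb2 to Eb4.
B to E spans four letter names (B-C-D-E), plus an octave: an eleventh.
Bb2 to Eb4 is 17 semitones, matching the perfect eleventh exactly, so the quality is perfect.
(Equivalently, a compound perfect fourth: a perfect fourth plus an octave.)

perfect 11th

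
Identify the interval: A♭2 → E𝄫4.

d12

A to E spans five letter names (A-B-C-D-E), plus an octave — that makes it a twelfth of some quality.
Ab2 to Ebb4 spans 18 semitones — one semitone narrower than the perfect twelfth (19) — giving a diminished twelfth.
(Equivalently, a compound diminished fifth: a diminished fifth plus an octave.)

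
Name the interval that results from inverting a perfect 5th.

perfect fourth

The rule of nine gives the new number: 9 − 5 = 4, so a fifth becomes a fourth.
The quality also flips — perfect stays perfect — giving a perfect fourth.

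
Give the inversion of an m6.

major 3rd

The rule of nine gives the new number: 9 − 6 = 3, so a sixth becomes a third.
And minor becomes major under inversion, so we get a major third.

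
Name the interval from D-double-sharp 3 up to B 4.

diminished thirteenth

D to B spans six letter names (D-E-F-G-A-B), plus an octave — that makes it a thirteenth of some quality.
D##3 to B4 spans 19 semitones — two semitones narrower than the major thirteenth (21) — giving a diminished thirteenth.
(Equivalently, a compound diminished sixth: a diminished sixth plus an octave.)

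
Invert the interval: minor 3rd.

Interval numbers invert to sum to nine: 3 + 6 = 9, so a third inverts to a sixth.
Quality inverts too: minor becomes major. That makes the inversion a major sixth.

major sixth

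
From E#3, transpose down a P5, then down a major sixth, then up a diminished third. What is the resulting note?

E#3 down a perfect fifth → A#2 (7 semitones).
A major sixth down from A#2 is C#2.
Up a diminished third from C#2: Eb2 (2 semitones up).

Eb2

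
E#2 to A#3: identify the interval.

perfect 11th

E to A spans four letter names (E-F-G-A), plus an octave: an eleventh.
The perfect eleventh spans 17 semitones, and E#2 to A#3 is exactly 17 semitones — so this is a perfect eleventh.
(Equivalently, a compound perfect fourth: a perfect fourth plus an octave.)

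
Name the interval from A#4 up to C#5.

A to C spans three letter names (A-B-C) — that makes it a third of some quality.
A#4 to C#5 is 3 semitones, a half step short of the major third (4), so this is minor.

minor third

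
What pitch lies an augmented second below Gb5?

Fbb5

Two letter names down from G: F.
An augmented second spans 3 semitones, so from Gb5 the target pitch is Fbb5.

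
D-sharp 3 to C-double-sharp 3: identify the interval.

Descending from D#3 to C##3 is the same interval as ascending C##3 to D#3.
C to D spans two letter names (C-D) — that makes it a second of some quality.
At 1 semitone, C##3→D#3 falls one short of a major second: minor.

minor second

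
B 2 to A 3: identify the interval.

B to A spans seven letter names (B-C-D-E-F-G-A) — that makes it a seventh of some quality.
B2 to A3 is 10 semitones, a half step short of the major seventh (11), so this is minor.

m7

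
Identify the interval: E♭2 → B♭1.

perfect 4th

Descending from Eb2 to Bb1 is the same interval as ascending Bb1 to Eb2.
B to E spans four letter names (B-C-D-E): a fourth.
Counting semitones, Bb1→Eb2 is 5, which is the perfect fourth.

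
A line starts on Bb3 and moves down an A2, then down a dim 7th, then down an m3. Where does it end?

An augmented second down from Bb3 is Abb3.
A diminished seventh down from Abb3 is Bb2.
A minor third down from Bb2 is G2.

G2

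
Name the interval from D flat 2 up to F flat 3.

D to F spans three letter names (D-E-F), plus an octave: a tenth.
At 15 semitones, Db2→Fb3 falls one short of a major tenth: minor.
(Equivalently, a compound minor third: a minor third plus an octave.)

minor 10th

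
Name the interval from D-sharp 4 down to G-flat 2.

Descending from D#4 to Gb2 is the same interval as ascending Gb2 to D#4.
G to D spans five letter names (G-A-B-C-D), plus an octave — that makes it a twelfth of some quality.
The perfect twelfth is 19 semitones; here we have 21, two semitones wider: doubly augmented.
(Equivalently, a compound doubly augmented fifth: a doubly augmented fifth plus an octave.)

doubly augmented twelfth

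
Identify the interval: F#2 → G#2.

F to G spans two letter names (F-G): a second.
F#2 to G#2 is 2 semitones, matching the major second exactly, so the quality is major.

major second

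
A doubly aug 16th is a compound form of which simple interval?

Subtracting seven from the interval number removes an octave: 16 − 14 = 2.
Quality carries through unchanged, so the simple form is a doubly augmented second.

doubly augmented second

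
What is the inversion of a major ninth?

First reduce the compound major ninth to its simple form, a major second.
Inverted interval numbers add to nine, so a second pairs with a seventh (2 + 7 = 9).
The quality also flips — major becomes minor — giving a minor seventh.

minor 7th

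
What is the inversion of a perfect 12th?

First reduce the compound perfect twelfth to its simple form, a perfect fifth.
Interval numbers invert to sum to nine: 5 + 4 = 9, so a fifth inverts to a fourth.
The quality also flips — perfect stays perfect — giving a perfect fourth.

P4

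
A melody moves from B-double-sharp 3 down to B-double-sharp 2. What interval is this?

perfect 8th

Descending from B##3 to B##2 is the same interval as ascending B##2 to B##3.
B to B is the same letter name, plus an octave: an octave.
The perfect octave spans 12 semitones, and B##2 to B##3 is exactly 12 semitones — so this is a perfect octave.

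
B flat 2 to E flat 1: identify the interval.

Descending from Bb2 to Eb1 is the same interval as ascending Eb1 to Bb2.
E to B spans five letter names (E-F-G-A-B), plus an octave — that makes it a twelfth of some quality.
Counting semitones, Eb1→Bb2 is 19, which is the perfect twelfth.
(Equivalently, a compound perfect fifth: a perfect fifth plus an octave.)

perfect twelfth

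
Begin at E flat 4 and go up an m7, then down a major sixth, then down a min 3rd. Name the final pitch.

A minor seventh up from Eb4 is Db5.
Db5 down a major sixth → Fb4 (9 semitones).
Down a minor third from Fb4: Db4 (3 semitones down).

D flat 4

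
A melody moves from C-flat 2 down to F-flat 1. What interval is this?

perfect fifth

Descending from Cb2 to Fb1 is the same interval as ascending Fb1 to Cb2.
F to C spans five letter names (F-G-A-B-C) — that makes it a fifth of some quality.
Counting semitones, Fb1→Cb2 is 7, which is the perfect fifth.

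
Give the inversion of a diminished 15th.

First reduce the compound diminished fifteenth to its simple form, a diminished octave.
Interval numbers invert to sum to nine: 8 + 1 = 9, so an octave inverts to a unison.
The quality also flips — diminished becomes augmented — giving an augmented unison.

A1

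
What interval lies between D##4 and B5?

D to B spans six letter names (D-E-F-G-A-B), plus an octave: a thirteenth.
D##4 to B5 spans 19 semitones — two semitones narrower than the major thirteenth (21) — giving a diminished thirteenth.
(Equivalently, a compound diminished sixth: a diminished sixth plus an octave.)

d13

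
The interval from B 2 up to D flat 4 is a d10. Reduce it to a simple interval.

d3

Subtracting seven from the interval number removes an octave: 10 − 7 = 3.
Quality carries through unchanged, so the simple form is a diminished third.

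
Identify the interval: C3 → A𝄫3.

C to A spans six letter names (C-D-E-F-G-A): a sixth.
The major sixth is 9 semitones; here we have 7, two semitones narrower: diminished.

d6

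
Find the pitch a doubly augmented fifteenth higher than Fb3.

F#5

A fifteenth keeps the letter name F, two octaves up from F.
A doubly augmented fifteenth spans 26 semitones, so from Fb3 the target pitch is F#5.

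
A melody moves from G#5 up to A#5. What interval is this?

G to A spans two letter names (G-A): a second.
Counting semitones, G#5→A#5 is 2, which is the major second.

major second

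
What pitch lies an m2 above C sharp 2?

D 2

The second takes the letter from C up to D.
A minor second spans 1 semitone, so from C#2 the target pitch is D2.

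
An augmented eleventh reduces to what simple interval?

Each octave removed subtracts seven from the number: 11 − 7 = 4.
That makes an augmented eleventh a compound augmented fourth — an octave plus an augmented fourth.

augmented fourth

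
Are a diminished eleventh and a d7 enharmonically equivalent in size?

No

A diminished eleventh is 16 semitones but a diminished seventh is 9 semitones — different sizes.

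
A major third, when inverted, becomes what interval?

minor 6th

Inverted interval numbers add to nine, so a third pairs with a sixth (3 + 6 = 9).
The quality also flips — major becomes minor — giving a minor sixth.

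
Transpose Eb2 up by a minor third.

Gb2

Three letter names up from E: G.
Moving 3 semitones up from Eb2 (the size of a minor third) reaches Gb2.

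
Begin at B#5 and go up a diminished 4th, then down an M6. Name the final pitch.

G5

B#5 up a diminished fourth → E6 (4 semitones).
A major sixth down from E6 is G5.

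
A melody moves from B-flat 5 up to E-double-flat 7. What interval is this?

diminished 11th

B to E spans four letter names (B-C-D-E), plus an octave — that makes it an eleventh of some quality.
The perfect eleventh is 17 semitones; here we have 16, one semitone narrower: diminished.
(Equivalently, a compound diminished fourth: a diminished fourth plus an octave.)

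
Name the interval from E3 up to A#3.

augmented fourth

E to A spans four letter names (E-F-G-A) — that makes it a fourth of some quality.
The perfect fourth is 5 semitones; here we have 6, one semitone wider: augmented.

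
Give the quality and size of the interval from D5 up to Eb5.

D to E spans two letter names (D-E): a second.
At 1 semitone, D5→Eb5 falls one short of a major second: minor.

m2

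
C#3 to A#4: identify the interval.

major thirteenth

C to A spans six letter names (C-D-E-F-G-A), plus an octave, so the interval is some kind of thirteenth.
The major thirteenth spans 21 semitones, and C#3 to A#4 is exactly 21 semitones — so this is a major thirteenth.
(Equivalently, a compound major sixth: a major sixth plus an octave.)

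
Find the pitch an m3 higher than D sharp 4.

F sharp 4

The third takes the letter from D up to F.
Moving 3 semitones up from D#4 (the size of a minor third) reaches F#4.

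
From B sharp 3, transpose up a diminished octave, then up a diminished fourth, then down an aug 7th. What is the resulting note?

F double-flat 4

A diminished octave up from B#3 is B4.
Up a diminished fourth from B4: Eb5 (4 semitones up).
An augmented seventh down from Eb5 is Fbb4.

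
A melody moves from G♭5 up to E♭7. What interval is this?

G to E spans six letter names (G-A-B-C-D-E), plus an octave — that makes it a thirteenth of some quality.
Gb5 to Eb7 is 21 semitones, matching the major thirteenth exactly, so the quality is major.
(Equivalently, a compound major sixth: a major sixth plus an octave.)

major 13th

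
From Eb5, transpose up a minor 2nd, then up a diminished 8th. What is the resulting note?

Fbb6

A minor second up from Eb5 is Fb5.
A diminished octave up from Fb5 is Fbb6.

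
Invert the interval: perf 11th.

First reduce the compound perfect eleventh to its simple form, a perfect fourth.
The rule of nine gives the new number: 9 − 4 = 5, so a fourth becomes a fifth.
Quality inverts too: perfect stays perfect. That makes the inversion a perfect fifth.

perfect 5th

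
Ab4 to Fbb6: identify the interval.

A to F spans six letter names (A-B-C-D-E-F), plus an octave — that makes it a thirteenth of some quality.
Ab4 to Fbb6 spans 19 semitones — two semitones narrower than the major thirteenth (21) — giving a diminished thirteenth.
(Equivalently, a compound diminished sixth: a diminished sixth plus an octave.)

diminished thirteenth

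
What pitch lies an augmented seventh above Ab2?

Counting seven letter names up from A lands on G.
Moving 12 semitones up from Ab2 (the size of an augmented seventh) reaches G#3.

G#3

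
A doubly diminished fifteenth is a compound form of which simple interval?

doubly diminished octave

Subtracting seven from the interval number removes an octave: 15 − 7 = 8.
That makes a doubly diminished fifteenth a compound doubly diminished octave — an octave plus a doubly diminished octave.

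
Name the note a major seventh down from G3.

Counting seven letter names down from G lands on A.
A major seventh is 11 semitones; 11 semitones down from G3 gives Ab2.

Ab2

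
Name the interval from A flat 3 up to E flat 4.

perfect 5th

A to E spans five letter names (A-B-C-D-E), so the interval is some kind of fifth.
Counting semitones, Ab3→Eb4 is 7, which is the perfect fifth.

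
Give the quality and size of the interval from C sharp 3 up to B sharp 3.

major 7th

C to B spans seven letter names (C-D-E-F-G-A-B) — that makes it a seventh of some quality.
The major seventh spans 11 semitones, and C#3 to B#3 is exactly 11 semitones — so this is a major seventh.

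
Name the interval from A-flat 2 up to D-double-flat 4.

A to D spans four letter names (A-B-C-D), plus an octave: an eleventh.
A perfect eleventh would be 17 semitones; Ab2 to Dbb4 is 16, one semitone narrower, so the interval is diminished.
(Equivalently, a compound diminished fourth: a diminished fourth plus an octave.)

diminished 11th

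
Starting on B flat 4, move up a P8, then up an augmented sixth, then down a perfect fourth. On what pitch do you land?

A perfect octave up from Bb4 is Bb5.
Up an augmented sixth from Bb5: G#6 (10 semitones up).
Down a perfect fourth from G#6: D#6 (5 semitones down).

D sharp 6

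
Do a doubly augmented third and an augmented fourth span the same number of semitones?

Yes

Both span 6 semitones: a doubly augmented third and an augmented fourth are the same chromatic distance.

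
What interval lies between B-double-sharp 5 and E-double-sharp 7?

perfect eleventh

B to E spans four letter names (B-C-D-E), plus an octave — that makes it an eleventh of some quality.
Counting semitones, B##5→E##7 is 17, which is the perfect eleventh.
(Equivalently, a compound perfect fourth: a perfect fourth plus an octave.)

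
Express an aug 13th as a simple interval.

Take out an octave (7 from the number): 13 − 7 = 6.
That makes an augmented thirteenth a compound augmented sixth — an octave plus an augmented sixth.

augmented sixth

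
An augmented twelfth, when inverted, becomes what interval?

d4

First reduce the compound augmented twelfth to its simple form, an augmented fifth.
Inverted interval numbers add to nine, so a fifth pairs with a fourth (5 + 4 = 9).
Quality inverts too: augmented becomes diminished. That makes the inversion a diminished fourth.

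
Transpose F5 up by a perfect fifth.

The fifth takes the letter from F up to C.
A perfect fifth is 7 semitones; 7 semitones up from F5 gives C6.

C6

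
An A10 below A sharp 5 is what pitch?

F 4

Counting three letter names plus an octave down from A lands on F.
An augmented tenth is 17 semitones; 17 semitones down from A#5 gives F4.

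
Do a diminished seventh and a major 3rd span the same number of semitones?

9 semitones (diminished seventh) vs 4 semitones (major third): not equal.

No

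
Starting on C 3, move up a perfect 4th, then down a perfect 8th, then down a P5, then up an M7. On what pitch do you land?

C3 up a perfect fourth → F3 (5 semitones).
A perfect octave down from F3 is F2.
Down a perfect fifth from F2: Bb1 (7 semitones down).
Bb1 up a major seventh → A2 (11 semitones).

A 2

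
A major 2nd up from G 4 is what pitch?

The second takes the letter from G up to A.
A major second spans 2 semitones, so from G4 the target pitch is A4.

A 4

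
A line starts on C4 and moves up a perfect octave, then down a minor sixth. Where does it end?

C4 up a perfect octave → C5 (12 semitones).
Down a minor sixth from C5: E4 (8 semitones down).

E4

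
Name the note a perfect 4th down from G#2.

Counting four letter names down from G lands on D.
Moving 5 semitones down from G#2 (the size of a perfect fourth) reaches D#2.

D#2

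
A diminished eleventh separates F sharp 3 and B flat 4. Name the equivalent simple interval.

diminished fourth

Each octave removed subtracts seven from the number: 11 − 7 = 4.
That makes a diminished eleventh a compound diminished fourth — an octave plus a diminished fourth.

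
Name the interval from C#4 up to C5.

diminished octave

C to C is the same letter name, plus an octave — that makes it an octave of some quality.
A perfect octave would be 12 semitones; C#4 to C5 is 11, one semitone narrower, so the interval is diminished.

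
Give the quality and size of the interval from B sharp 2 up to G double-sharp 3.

major sixth

B to G spans six letter names (B-C-D-E-F-G): a sixth.
B#2 to G##3 is 9 semitones, matching the major sixth exactly, so the quality is major.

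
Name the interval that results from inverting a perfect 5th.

P4

Inverted interval numbers add to nine, so a fifth pairs with a fourth (5 + 4 = 9).
And perfect stays perfect under inversion, so we get a perfect fourth.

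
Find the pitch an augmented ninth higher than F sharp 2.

Counting two letter names plus an octave up from F lands on G.
An augmented ninth is 15 semitones; 15 semitones up from F#2 gives G##3.

G double-sharp 3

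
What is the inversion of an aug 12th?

diminished 4th

First reduce the compound augmented twelfth to its simple form, an augmented fifth.
Interval numbers invert to sum to nine: 5 + 4 = 9, so a fifth inverts to a fourth.
The quality also flips — augmented becomes diminished — giving a diminished fourth.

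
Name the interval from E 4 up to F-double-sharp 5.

augmented 9th

E to F spans two letter names (E-F), plus an octave — that makes it a ninth of some quality.
E4 to F##5 spans 15 semitones — one semitone wider than the major ninth (14) — giving an augmented ninth.
(Equivalently, a compound augmented second: an augmented second plus an octave.)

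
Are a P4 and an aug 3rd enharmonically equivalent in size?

Yes

Both span 5 semitones: a perfect fourth and an augmented third are the same chromatic distance.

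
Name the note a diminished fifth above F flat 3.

C double-flat 4

Counting five letter names up from F lands on C.
A diminished fifth is 6 semitones; 6 semitones up from Fb3 gives Cbb4.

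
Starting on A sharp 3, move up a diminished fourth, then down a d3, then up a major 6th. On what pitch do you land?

A#3 up a diminished fourth → D4 (4 semitones).
Down a diminished third from D4: B#3 (2 semitones down).
Up a major sixth from B#3: G##4 (9 semitones up).

G double-sharp 4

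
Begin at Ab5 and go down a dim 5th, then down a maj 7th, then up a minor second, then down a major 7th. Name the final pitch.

Down a diminished fifth from Ab5: D5 (6 semitones down).
D5 down a major seventh → Eb4 (11 semitones).
Eb4 up a minor second → Fb4 (1 semitone).
Fb4 down a major seventh → Gbb3 (11 semitones).

Gbb3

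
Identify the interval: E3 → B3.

perfect 5th

E to B spans five letter names (E-F-G-A-B), so the interval is some kind of fifth.
Counting semitones, E3→B3 is 7, which is the perfect fifth.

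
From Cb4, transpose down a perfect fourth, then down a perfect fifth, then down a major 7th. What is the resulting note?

Dbb2

Down a perfect fourth from Cb4: Gb3 (5 semitones down).
Gb3 down a perfect fifth → Cb3 (7 semitones).
A major seventh down from Cb3 is Dbb2.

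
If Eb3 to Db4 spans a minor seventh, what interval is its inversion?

The rule of nine gives the new number: 9 − 7 = 2, so a seventh becomes a second.
The quality also flips — minor becomes major — giving a major second.

major second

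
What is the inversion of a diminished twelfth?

First reduce the compound diminished twelfth to its simple form, a diminished fifth.
The rule of nine gives the new number: 9 − 5 = 4, so a fifth becomes a fourth.
Quality inverts too: diminished becomes augmented. That makes the inversion an augmented fourth.

augmented fourth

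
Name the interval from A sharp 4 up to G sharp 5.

minor seventh

A to G spans seven letter names (A-B-C-D-E-F-G): a seventh.
A major seventh would be 11 semitones, but A#4 to G#5 is 10 — one semitone narrower, making it a minor seventh.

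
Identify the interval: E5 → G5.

minor third

E to G spans three letter names (E-F-G): a third.
At 3 semitones, E5→G5 falls one short of a major third: minor.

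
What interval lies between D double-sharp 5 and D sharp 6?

diminished octave

D to D is the same letter name, plus an octave: an octave.
The perfect octave is 12 semitones; here we have 11, one semitone narrower: diminished.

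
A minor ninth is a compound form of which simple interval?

Subtracting seven from the interval number removes an octave: 9 − 7 = 2.
So a minor ninth is an octave plus a minor second. The quality is unchanged.

minor 2nd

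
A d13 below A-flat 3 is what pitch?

Counting six letter names plus an octave down from A lands on C.
Moving 19 semitones down from Ab3 (the size of a diminished thirteenth) reaches C#2.

C-sharp 2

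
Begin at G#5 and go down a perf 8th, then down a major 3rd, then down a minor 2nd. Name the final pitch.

A perfect octave down from G#5 is G#4.
A major third down from G#4 is E4.
E4 down a minor second → D#4 (1 semitone).

D#4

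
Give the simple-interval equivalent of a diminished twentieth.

Take out 2 octaves (14 from the number): 20 − 14 = 6.
Quality carries through unchanged, so the simple form is a diminished sixth.

diminished sixth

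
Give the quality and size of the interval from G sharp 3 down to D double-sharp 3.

diminished fourth

Descending from G#3 to D##3 is the same interval as ascending D##3 to G#3.
D to G spans four letter names (D-E-F-G) — that makes it a fourth of some quality.
D##3 to G#3 spans 4 semitones — one semitone narrower than the perfect fourth (5) — giving a diminished fourth.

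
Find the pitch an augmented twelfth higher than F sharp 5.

C double-sharp 7

Five letters up from F (plus an octave) reaches C.
An augmented twelfth is 20 semitones; 20 semitones up from F#5 gives C##7.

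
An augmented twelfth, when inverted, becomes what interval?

d4

First reduce the compound augmented twelfth to its simple form, an augmented fifth.
Inverted interval numbers add to nine, so a fifth pairs with a fourth (5 + 4 = 9).
Quality inverts too: augmented becomes diminished. That makes the inversion a diminished fourth.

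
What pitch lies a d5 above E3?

Five letter names up from E: B.
A diminished fifth is 6 semitones; 6 semitones up from E3 gives Bb3.

Bb3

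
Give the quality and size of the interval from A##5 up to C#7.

d10

A to C spans three letter names (A-B-C), plus an octave — that makes it a tenth of some quality.
The major tenth is 16 semitones; here we have 14, two semitones narrower: diminished.
(Equivalently, a compound diminished third: a diminished third plus an octave.)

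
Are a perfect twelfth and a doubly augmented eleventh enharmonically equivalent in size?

A perfect twelfth = 19 semitones = a doubly augmented eleventh; enharmonically equal.

Yes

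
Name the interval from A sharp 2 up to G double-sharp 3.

major 7th

A to G spans seven letter names (A-B-C-D-E-F-G) — that makes it a seventh of some quality.
Counting semitones, A#2→G##3 is 11, which is the major seventh.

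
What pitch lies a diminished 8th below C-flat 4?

C 3

An octave keeps the letter name C, an octave down from C.
A diminished octave is 11 semitones; 11 semitones down from Cb4 gives C3.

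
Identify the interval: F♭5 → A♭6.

major 10th

F to A spans three letter names (F-G-A), plus an octave: a tenth.
Counting semitones, Fb5→Ab6 is 16, which is the major tenth.
(Equivalently, a compound major third: a major third plus an octave.)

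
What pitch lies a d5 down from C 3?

F sharp 2

Five letter names down from C: F.
A diminished fifth is 6 semitones; 6 semitones down from C3 gives F#2.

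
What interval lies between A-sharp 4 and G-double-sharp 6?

major fourteenth

A to G spans seven letter names (A-B-C-D-E-F-G), plus an octave: a fourteenth.
A#4 to G##6 is 23 semitones, matching the major fourteenth exactly, so the quality is major.
(Equivalently, a compound major seventh: a major seventh plus an octave.)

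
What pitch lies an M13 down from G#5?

Counting six letter names plus an octave down from G lands on B.
Moving 21 semitones down from G#5 (the size of a major thirteenth) reaches B3.

B3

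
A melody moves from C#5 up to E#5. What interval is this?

C to E spans three letter names (C-D-E): a third.
C#5 to E#5 is 4 semitones, matching the major third exactly, so the quality is major.

major third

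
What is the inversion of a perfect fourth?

perfect fifth

The rule of nine gives the new number: 9 − 4 = 5, so a fourth becomes a fifth.
The quality also flips — perfect stays perfect — giving a perfect fifth.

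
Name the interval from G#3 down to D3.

A4

Descending from G#3 to D3 is the same interval as ascending D3 to G#3.
D to G spans four letter names (D-E-F-G), so the interval is some kind of fourth.
A perfect fourth would be 5 semitones; D3 to G#3 is 6, one semitone wider, so the interval is augmented.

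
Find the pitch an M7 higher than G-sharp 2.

F-double-sharp 3

Seven letter names up from G: F.
Moving 11 semitones up from G#2 (the size of a major seventh) reaches F##3.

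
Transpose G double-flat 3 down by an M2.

Counting two letter names down from G lands on F.
Moving 2 semitones down from Gbb3 (the size of a major second) reaches Fbb3.

F double-flat 3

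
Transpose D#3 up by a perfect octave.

D#4

An octave keeps the letter name D, an octave up from D.
A perfect octave spans 12 semitones, so from D#3 the target pitch is D#4.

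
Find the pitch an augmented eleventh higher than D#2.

Four letters up from D (plus an octave) reaches G.
An augmented eleventh is 18 semitones; 18 semitones up from D#2 gives G##3.

G##3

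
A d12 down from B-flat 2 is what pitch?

Counting five letter names plus an octave down from B lands on E.
A diminished twelfth spans 18 semitones, so from Bb2 the target pitch is E1.

E 1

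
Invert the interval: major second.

Interval numbers invert to sum to nine: 2 + 7 = 9, so a second inverts to a seventh.
Quality inverts too: major becomes minor. That makes the inversion a minor seventh.

m7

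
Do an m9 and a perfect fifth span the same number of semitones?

No

13 semitones (minor ninth) vs 7 semitones (perfect fifth): not equal.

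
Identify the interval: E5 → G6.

E to G spans three letter names (E-F-G), plus an octave, so the interval is some kind of tenth.
A major tenth would be 16 semitones, but E5 to G6 is 15 — one semitone narrower, making it a minor tenth.
(Equivalently, a compound minor third: a minor third plus an octave.)

minor 10th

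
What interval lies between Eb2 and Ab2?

perfect 4th

E to A spans four letter names (E-F-G-A), so the interval is some kind of fourth.
Counting semitones, Eb2→Ab2 is 5, which is the perfect fourth.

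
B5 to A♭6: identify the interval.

diminished 7th

B to A spans seven letter names (B-C-D-E-F-G-A), so the interval is some kind of seventh.
A major seventh would be 11 semitones; B5 to Ab6 is 9, two semitones narrower, so the interval is diminished.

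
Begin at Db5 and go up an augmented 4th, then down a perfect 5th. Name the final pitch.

Up an augmented fourth from Db5: G5 (6 semitones up).
Down a perfect fifth from G5: C5 (7 semitones down).

C5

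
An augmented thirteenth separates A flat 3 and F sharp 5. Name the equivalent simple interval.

augmented sixth

Subtracting seven from the interval number removes an octave: 13 − 7 = 6.
Quality carries through unchanged, so the simple form is an augmented sixth.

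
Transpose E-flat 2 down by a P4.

Four letter names down from E: B.
A perfect fourth is 5 semitones; 5 semitones down from Eb2 gives Bb1.

B-flat 1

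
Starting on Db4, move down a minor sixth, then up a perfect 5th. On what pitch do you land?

C4

Down a minor sixth from Db4: F3 (8 semitones down).
F3 up a perfect fifth → C4 (7 semitones).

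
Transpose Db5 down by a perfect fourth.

Ab4

Four letter names down from D: A.
A perfect fourth is 5 semitones; 5 semitones down from Db5 gives Ab4.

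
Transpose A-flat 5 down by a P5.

D-flat 5

Five letter names down from A: D.
Moving 7 semitones down from Ab5 (the size of a perfect fifth) reaches Db5.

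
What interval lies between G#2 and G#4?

P15

G to G is the same letter name, plus 2 octaves: a fifteenth.
G#2 to G#4 is 24 semitones, matching the perfect fifteenth exactly, so the quality is perfect.
(Equivalently, a compound perfect octave: a perfect octave plus an octave.)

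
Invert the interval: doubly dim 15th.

First reduce the compound doubly diminished fifteenth to its simple form, a doubly diminished octave.
The rule of nine gives the new number: 9 − 8 = 1, so an octave becomes a unison.
Quality inverts too: doubly diminished becomes doubly augmented. That makes the inversion a doubly augmented unison.

AA1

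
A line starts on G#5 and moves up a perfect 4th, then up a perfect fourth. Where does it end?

F#6

Up a perfect fourth from G#5: C#6 (5 semitones up).
C#6 up a perfect fourth → F#6 (5 semitones).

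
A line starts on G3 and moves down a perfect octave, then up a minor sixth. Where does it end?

Eb3

A perfect octave down from G3 is G2.
A minor sixth up from G2 is Eb3.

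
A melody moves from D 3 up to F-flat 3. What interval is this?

diminished third

D to F spans three letter names (D-E-F): a third.
A major third would be 4 semitones; D3 to Fb3 is 2, two semitones narrower, so the interval is diminished.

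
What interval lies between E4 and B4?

E to B spans five letter names (E-F-G-A-B), so the interval is some kind of fifth.
The perfect fifth spans 7 semitones, and E4 to B4 is exactly 7 semitones — so this is a perfect fifth.

P5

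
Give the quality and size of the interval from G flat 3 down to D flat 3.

P4

Descending from Gb3 to Db3 is the same interval as ascending Db3 to Gb3.
D to G spans four letter names (D-E-F-G), so the interval is some kind of fourth.
The perfect fourth spans 5 semitones, and Db3 to Gb3 is exactly 5 semitones — so this is a perfect fourth.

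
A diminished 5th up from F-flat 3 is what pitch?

Counting five letter names up from F lands on C.
A diminished fifth spans 6 semitones, so from Fb3 the target pitch is Cbb4.

C-double-flat 4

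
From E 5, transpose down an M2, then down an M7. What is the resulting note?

E flat 4

A major second down from E5 is D5.
Down a major seventh from D5: Eb4 (11 semitones down).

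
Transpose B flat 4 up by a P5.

F 5

The fifth takes the letter from B up to F.
A perfect fifth spans 7 semitones, so from Bb4 the target pitch is F5.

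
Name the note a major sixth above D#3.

B#3

Six letter names up from D: B.
Moving 9 semitones up from D#3 (the size of a major sixth) reaches B#3.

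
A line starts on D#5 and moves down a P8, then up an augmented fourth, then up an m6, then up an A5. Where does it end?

Down a perfect octave from D#5: D#4 (12 semitones down).
An augmented fourth up from D#4 is G##4.
A minor sixth up from G##4 is E#5.
E#5 up an augmented fifth → B##5 (8 semitones).

B##5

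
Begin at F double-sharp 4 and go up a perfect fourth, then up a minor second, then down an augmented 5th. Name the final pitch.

F##4 up a perfect fourth → B#4 (5 semitones).
A minor second up from B#4 is C#5.
Down an augmented fifth from C#5: F4 (8 semitones down).

F 4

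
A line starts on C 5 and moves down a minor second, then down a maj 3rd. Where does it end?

G 4

A minor second down from C5 is B4.
B4 down a major third → G4 (4 semitones).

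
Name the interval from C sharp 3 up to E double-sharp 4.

C to E spans three letter names (C-D-E), plus an octave, so the interval is some kind of tenth.
A major tenth would be 16 semitones; C#3 to E##4 is 17, one semitone wider, so the interval is augmented.
(Equivalently, a compound augmented third: an augmented third plus an octave.)

augmented 10th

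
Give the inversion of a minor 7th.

M2

Inverted interval numbers add to nine, so a seventh pairs with a second (7 + 2 = 9).
And minor becomes major under inversion, so we get a major second.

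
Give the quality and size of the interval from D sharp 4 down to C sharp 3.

Descending from D#4 to C#3 is the same interval as ascending C#3 to D#4.
C to D spans two letter names (C-D), plus an octave, so the interval is some kind of ninth.
C#3 to D#4 is 14 semitones, matching the major ninth exactly, so the quality is major.
(Equivalently, a compound major second: a major second plus an octave.)

major 9th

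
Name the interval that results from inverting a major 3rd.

Inverted interval numbers add to nine, so a third pairs with a sixth (3 + 6 = 9).
The quality also flips — major becomes minor — giving a minor sixth.

minor 6th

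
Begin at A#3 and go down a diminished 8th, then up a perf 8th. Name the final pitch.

Down a diminished octave from A#3: A##2 (11 semitones down).
A perfect octave up from A##2 is A##3.

A##3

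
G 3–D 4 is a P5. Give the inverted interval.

perfect fourth

Interval numbers invert to sum to nine: 5 + 4 = 9, so a fifth inverts to a fourth.
The quality also flips — perfect stays perfect — giving a perfect fourth.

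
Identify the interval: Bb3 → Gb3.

major third

Descending from Bb3 to Gb3 is the same interval as ascending Gb3 to Bb3.
G to B spans three letter names (G-A-B) — that makes it a third of some quality.
The major third spans 4 semitones, and Gb3 to Bb3 is exactly 4 semitones — so this is a major third.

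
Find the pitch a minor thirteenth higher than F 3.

Six letters up from F (plus an octave) reaches D.
Moving 20 semitones up from F3 (the size of a minor thirteenth) reaches Db5.

D-flat 5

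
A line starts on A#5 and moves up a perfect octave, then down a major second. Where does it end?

Up a perfect octave from A#5: A#6 (12 semitones up).
A major second down from A#6 is G#6.

G#6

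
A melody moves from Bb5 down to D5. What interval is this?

m6

Descending from Bb5 to D5 is the same interval as ascending D5 to Bb5.
D to B spans six letter names (D-E-F-G-A-B) — that makes it a sixth of some quality.
A major sixth would be 9 semitones, but D5 to Bb5 is 8 — one semitone narrower, making it a minor sixth.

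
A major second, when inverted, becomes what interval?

Interval numbers invert to sum to nine: 2 + 7 = 9, so a second inverts to a seventh.
The quality also flips — major becomes minor — giving a minor seventh.

m7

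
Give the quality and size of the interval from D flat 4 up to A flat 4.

D to A spans five letter names (D-E-F-G-A), so the interval is some kind of fifth.
Db4 to Ab4 is 7 semitones, matching the perfect fifth exactly, so the quality is perfect.

P5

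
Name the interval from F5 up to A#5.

augmented third

F to A spans three letter names (F-G-A), so the interval is some kind of third.
The major third is 4 semitones; here we have 5, one semitone wider: augmented.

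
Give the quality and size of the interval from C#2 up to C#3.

C to C is the same letter name, plus an octave, so the interval is some kind of octave.
The perfect octave spans 12 semitones, and C#2 to C#3 is exactly 12 semitones — so this is a perfect octave.

perfect octave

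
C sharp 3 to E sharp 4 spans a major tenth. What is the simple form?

Each octave removed subtracts seven from the number: 10 − 7 = 3.
So a major tenth is an octave plus a major third. The quality is unchanged.

major 3rd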